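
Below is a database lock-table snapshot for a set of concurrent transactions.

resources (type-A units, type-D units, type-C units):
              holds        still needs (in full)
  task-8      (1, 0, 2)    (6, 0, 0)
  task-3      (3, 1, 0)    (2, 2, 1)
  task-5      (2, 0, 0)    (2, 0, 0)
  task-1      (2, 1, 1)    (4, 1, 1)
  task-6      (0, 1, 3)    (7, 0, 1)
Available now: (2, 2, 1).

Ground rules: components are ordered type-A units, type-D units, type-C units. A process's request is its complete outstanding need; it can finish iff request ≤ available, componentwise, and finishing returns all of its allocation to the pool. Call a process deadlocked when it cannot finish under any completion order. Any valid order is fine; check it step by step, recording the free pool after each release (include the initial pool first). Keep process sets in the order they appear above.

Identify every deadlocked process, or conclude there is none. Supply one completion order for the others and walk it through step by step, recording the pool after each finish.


Nothing here is deadlocked.
Key observation: task-3 can run right away; the returned allocation unlocks the remaining processes in turn.
The rest can finish in the order task-3, task-5, task-1, task-8, task-6. Walking it through:
  pool = (2, 2, 1)
  run task-3 (needs (2, 2, 1), free (2, 2, 1)); after release of (3, 1, 0) the pool is (5, 3, 1)
  run task-5 (needs (2, 0, 0), free (5, 3, 1)); after release of (2, 0, 0) the pool is (7, 3, 1)
  run task-1 (needs (4, 1, 1), free (7, 3, 1)); after release of (2, 1, 1) the pool is (9, 4, 2)
  run task-8 (needs (6, 0, 0), free (9, 4, 2)); after release of (1, 0, 2) the pool is (10, 4, 4)
  run task-6 (needs (7, 0, 1), free (10, 4, 4)); after release of (0, 1, 3) the pool is (10, 5, 7)


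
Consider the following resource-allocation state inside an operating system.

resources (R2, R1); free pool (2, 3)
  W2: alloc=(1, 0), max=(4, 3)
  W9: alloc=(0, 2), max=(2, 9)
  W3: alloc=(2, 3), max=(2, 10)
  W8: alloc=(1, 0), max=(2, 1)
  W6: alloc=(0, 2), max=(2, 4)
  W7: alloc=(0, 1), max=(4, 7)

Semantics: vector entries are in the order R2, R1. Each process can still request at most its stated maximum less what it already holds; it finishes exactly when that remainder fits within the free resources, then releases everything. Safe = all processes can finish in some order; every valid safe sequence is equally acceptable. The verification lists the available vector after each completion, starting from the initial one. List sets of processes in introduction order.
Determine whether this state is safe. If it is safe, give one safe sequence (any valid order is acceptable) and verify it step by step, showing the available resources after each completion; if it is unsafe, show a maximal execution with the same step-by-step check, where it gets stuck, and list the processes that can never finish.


The state is UNSAFE.
Key observation: the pool after W8, W6, W2 is (4, 5); every surviving request exceeds it in R1, so progress ends there.
Going as far as possible: W8, W6, W2; after that, nothing fits. Check, step by step:
  pool = (2, 3)
  W8 needs (1, 1) <= (2, 3) -> finishes; pool += (1, 0) = (3, 3)
  W6 needs (2, 2) <= (3, 3) -> finishes; pool += (0, 2) = (3, 5)
  W2 needs (3, 3) <= (3, 5) -> finishes; pool += (1, 0) = (4, 5)
  W9 cannot run: need (2, 7) vs free (4, 5) (insufficient R1)
  W3 cannot run: need (0, 7) vs free (4, 5) (insufficient R1)
  W7 cannot run: need (4, 6) vs free (4, 5) (insufficient R1)
Permanently blocked: W9, W3 and W7.


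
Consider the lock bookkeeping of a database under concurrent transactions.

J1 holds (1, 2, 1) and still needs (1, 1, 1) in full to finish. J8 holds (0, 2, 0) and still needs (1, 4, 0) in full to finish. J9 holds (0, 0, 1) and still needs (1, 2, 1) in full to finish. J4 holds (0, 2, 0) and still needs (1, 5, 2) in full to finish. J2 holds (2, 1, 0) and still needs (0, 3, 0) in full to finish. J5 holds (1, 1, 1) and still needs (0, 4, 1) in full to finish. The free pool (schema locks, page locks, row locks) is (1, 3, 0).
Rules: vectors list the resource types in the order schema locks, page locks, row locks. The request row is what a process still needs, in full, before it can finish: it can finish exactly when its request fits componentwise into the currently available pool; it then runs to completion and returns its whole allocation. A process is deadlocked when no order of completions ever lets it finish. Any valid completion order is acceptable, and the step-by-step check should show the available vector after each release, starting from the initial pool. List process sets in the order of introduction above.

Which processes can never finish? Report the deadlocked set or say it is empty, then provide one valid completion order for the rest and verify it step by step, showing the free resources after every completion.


Deadlocked set: J1, J9, J4 and J5.
Key observation: no order helps: past J2, J8, the free pool tops out at (3, 6, 0), below what each blocked process needs in row locks.
A valid finishing order for the others: J2, J8. Walking it through:
  pool = (1, 3, 0)
  run J2 (needs (0, 3, 0), free (1, 3, 0)); after release of (2, 1, 0) the pool is (3, 4, 0)
  run J8 (needs (1, 4, 0), free (3, 4, 0)); after release of (0, 2, 0) the pool is (3, 6, 0)
None of the blocked processes ever fits:
  J1 cannot run: need (1, 1, 1) vs free (3, 6, 0) (insufficient row locks)
  J9 cannot run: need (1, 2, 1) vs free (3, 6, 0) (insufficient row locks)
  J4 cannot run: need (1, 5, 2) vs free (3, 6, 0) (insufficient row locks)
  J5 cannot run: need (0, 4, 1) vs free (3, 6, 0) (insufficient row locks)


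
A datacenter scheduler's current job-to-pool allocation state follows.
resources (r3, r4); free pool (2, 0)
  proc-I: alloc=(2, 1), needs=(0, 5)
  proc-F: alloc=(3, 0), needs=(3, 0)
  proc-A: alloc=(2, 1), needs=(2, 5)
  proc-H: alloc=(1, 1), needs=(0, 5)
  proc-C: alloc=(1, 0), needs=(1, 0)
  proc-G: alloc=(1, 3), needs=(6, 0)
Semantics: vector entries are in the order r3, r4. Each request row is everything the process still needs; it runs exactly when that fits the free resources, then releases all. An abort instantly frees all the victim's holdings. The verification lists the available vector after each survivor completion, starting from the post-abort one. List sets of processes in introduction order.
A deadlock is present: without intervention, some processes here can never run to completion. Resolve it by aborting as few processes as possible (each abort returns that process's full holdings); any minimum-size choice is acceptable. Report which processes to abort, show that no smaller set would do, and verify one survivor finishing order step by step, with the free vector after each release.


Abort proc-I and proc-A.
Key observation: proc-H could never have finished before the abort; with (4, 2) returned by proc-I and proc-A, it fits at step 4.
Why nothing smaller works — every single abort fails: proc-I alone leaves proc-A blocked (short on r4); proc-F alone leaves proc-I blocked (short on r4); proc-A alone leaves proc-I blocked (short on r4); proc-H alone leaves proc-I blocked (short on r4); proc-C alone leaves proc-I blocked (short on r4); proc-G alone leaves proc-I blocked (short on r4).
Survivors finish in the order: proc-F, proc-G, proc-C, proc-H. Verifying each step (pool after the aborts first):
  pool = (6, 2)
  proc-F: need (3, 0) fits (6, 2); releases (3, 0), pool now (9, 2)
  proc-G: need (6, 0) fits (9, 2); releases (1, 3), pool now (10, 5)
  proc-C: need (1, 0) fits (10, 5); releases (1, 0), pool now (11, 5)
  proc-H: need (0, 5) fits (11, 5); releases (1, 1), pool now (12, 6)


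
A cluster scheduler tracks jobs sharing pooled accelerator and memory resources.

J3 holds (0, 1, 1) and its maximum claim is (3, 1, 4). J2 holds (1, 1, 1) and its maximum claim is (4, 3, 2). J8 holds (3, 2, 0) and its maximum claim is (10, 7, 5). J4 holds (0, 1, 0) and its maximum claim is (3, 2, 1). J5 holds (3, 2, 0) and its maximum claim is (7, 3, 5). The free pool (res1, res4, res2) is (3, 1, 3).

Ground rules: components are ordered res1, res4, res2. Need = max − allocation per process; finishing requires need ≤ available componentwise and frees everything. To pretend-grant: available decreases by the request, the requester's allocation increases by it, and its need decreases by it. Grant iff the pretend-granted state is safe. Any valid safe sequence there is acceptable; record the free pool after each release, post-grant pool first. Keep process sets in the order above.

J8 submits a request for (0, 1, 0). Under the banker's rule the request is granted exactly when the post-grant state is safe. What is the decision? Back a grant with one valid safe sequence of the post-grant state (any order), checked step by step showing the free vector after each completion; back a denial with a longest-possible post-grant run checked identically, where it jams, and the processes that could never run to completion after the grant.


GRANT. The post-grant state is safe; one safe sequence: J3, J4, J2, J5, J8.
Key observation: the transfer keeps a workable pool ((3, 0, 3)); J3 starts the safe sequence.
Check on the post-grant state, step by step:
  pool = (3, 0, 3)
  J3: need (3, 0, 3) fits (3, 0, 3); releases (0, 1, 1), pool now (3, 1, 4)
  J4: need (3, 1, 1) fits (3, 1, 4); releases (0, 1, 0), pool now (3, 2, 4)
  J2: need (3, 2, 1) fits (3, 2, 4); releases (1, 1, 1), pool now (4, 3, 5)
  J5: need (4, 1, 5) fits (4, 3, 5); releases (3, 2, 0), pool now (7, 5, 5)
  J8: need (7, 4, 5) fits (7, 5, 5); releases (3, 3, 0), pool now (10, 8, 5)


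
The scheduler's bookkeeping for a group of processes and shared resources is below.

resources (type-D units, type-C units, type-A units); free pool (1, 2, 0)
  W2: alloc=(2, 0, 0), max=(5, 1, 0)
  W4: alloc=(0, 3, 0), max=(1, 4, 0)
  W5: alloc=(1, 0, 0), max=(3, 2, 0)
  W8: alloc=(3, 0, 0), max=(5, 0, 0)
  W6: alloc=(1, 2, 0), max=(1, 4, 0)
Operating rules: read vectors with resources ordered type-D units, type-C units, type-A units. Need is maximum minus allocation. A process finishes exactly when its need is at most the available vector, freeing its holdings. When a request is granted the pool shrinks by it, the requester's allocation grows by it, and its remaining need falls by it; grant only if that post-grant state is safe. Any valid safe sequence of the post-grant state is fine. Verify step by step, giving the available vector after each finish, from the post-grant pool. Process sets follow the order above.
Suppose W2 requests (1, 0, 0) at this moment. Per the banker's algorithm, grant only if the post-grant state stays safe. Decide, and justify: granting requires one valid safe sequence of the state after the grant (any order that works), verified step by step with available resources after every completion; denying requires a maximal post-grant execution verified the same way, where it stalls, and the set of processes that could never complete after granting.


DENY: after the grant no complete ordering would exist.
Key observation: after W6, W4 complete, (1, 7, 0) is the best the pool ever gets, yet each leftover process wants more type-D units.
On the post-grant state, W6, W4 is a maximal run — nothing extends it. Verifying each step:
  pool = (0, 2, 0)
  W6 needs (0, 2, 0) <= (0, 2, 0) -> finishes; pool += (1, 2, 0) = (1, 4, 0)
  W4 needs (1, 1, 0) <= (1, 4, 0) -> finishes; pool += (0, 3, 0) = (1, 7, 0)
  W2 cannot run: need (2, 1, 0) vs free (1, 7, 0) (insufficient type-D units)
  W5 cannot run: need (2, 2, 0) vs free (1, 7, 0) (insufficient type-D units)
  W8 cannot run: need (2, 0, 0) vs free (1, 7, 0) (insufficient type-D units)
Processes that could never finish after the grant: W2, W5 and W8.


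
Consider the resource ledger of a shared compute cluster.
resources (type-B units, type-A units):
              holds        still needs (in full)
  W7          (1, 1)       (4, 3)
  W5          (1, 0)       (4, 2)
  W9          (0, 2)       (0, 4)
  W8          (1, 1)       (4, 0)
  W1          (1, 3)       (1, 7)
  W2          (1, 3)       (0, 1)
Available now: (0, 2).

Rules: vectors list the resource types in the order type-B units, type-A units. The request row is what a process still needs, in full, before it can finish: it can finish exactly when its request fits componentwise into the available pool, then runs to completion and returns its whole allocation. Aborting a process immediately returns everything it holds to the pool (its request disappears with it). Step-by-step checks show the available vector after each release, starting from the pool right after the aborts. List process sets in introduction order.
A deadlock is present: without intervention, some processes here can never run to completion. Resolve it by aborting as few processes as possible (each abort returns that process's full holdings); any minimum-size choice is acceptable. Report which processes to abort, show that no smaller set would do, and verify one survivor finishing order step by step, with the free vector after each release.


Minimum abort set: W7 and W8.
Key observation: the returned (2, 2) from W7 and W8 is what brings W5 — unrunnable before, under any order — into play at step 4.
No one abort is enough; case by case: W7 alone leaves W5 blocked (short on type-B units); W5 alone leaves W7 blocked (short on type-B units); W9 alone leaves W7 blocked (short on type-B units); W8 alone leaves W7 blocked (short on type-B units); W1 alone leaves W7 blocked (short on type-B units); W2 alone leaves W7 blocked (short on type-B units).
One survivor order: W9, W2, W1, W5. Walking it through (post-abort pool first):
  pool = (2, 4)
  W9: need (0, 4) fits (2, 4); releases (0, 2), pool now (2, 6)
  W2: need (0, 1) fits (2, 6); releases (1, 3), pool now (3, 9)
  W1: need (1, 7) fits (3, 9); releases (1, 3), pool now (4, 12)
  W5: need (4, 2) fits (4, 12); releases (1, 0), pool now (5, 12)


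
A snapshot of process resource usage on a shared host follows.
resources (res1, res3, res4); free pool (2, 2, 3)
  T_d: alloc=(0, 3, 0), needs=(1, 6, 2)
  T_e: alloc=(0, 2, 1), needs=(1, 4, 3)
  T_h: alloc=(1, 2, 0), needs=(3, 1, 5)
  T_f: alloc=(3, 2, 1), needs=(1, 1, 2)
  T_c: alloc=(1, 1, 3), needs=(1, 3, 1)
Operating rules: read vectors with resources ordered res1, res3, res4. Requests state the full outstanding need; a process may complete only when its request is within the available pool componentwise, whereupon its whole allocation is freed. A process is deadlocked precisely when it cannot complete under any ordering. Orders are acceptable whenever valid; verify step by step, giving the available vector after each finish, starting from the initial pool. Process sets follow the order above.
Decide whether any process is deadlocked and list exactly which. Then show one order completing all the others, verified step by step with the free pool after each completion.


No process is deadlocked.
Key observation: T_f fits the free pool immediately, and its release cascades until everyone finishes.
The rest can finish in the order T_f, T_c, T_h, T_e, T_d. Verifying each step:
  pool = (2, 2, 3)
  T_f needs (1, 1, 2) <= (2, 2, 3) -> finishes; pool += (3, 2, 1) = (5, 4, 4)
  T_c needs (1, 3, 1) <= (5, 4, 4) -> finishes; pool += (1, 1, 3) = (6, 5, 7)
  T_h needs (3, 1, 5) <= (6, 5, 7) -> finishes; pool += (1, 2, 0) = (7, 7, 7)
  T_e needs (1, 4, 3) <= (7, 7, 7) -> finishes; pool += (0, 2, 1) = (7, 9, 8)
  T_d needs (1, 6, 2) <= (7, 9, 8) -> finishes; pool += (0, 3, 0) = (7, 12, 8)


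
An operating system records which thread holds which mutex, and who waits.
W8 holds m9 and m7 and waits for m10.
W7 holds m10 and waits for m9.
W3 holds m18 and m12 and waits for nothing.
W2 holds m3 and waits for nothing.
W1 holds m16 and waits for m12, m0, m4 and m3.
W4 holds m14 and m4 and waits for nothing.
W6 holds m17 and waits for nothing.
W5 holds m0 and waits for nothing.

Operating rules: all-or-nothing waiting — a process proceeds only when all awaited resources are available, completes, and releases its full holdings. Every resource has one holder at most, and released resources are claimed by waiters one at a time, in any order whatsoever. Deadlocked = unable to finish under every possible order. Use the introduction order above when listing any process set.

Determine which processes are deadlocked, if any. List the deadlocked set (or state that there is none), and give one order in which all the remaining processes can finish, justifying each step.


The deadlocked set is W8 and W7.
Key observation: the knot is the closed ring of waits W8 -> W7 -> W8; no other process is dragged down with it.
The rest can finish in the order W2, W4, W6, W5, W3, W1.
Check, step by step:
  W2 waits on nothing -> runs at once and releases m3
  W4 waits on nothing -> runs at once and releases m14 and m4
  W6 waits on nothing -> runs at once and releases m17
  W5 waits on nothing -> runs at once and releases m0
  W3 waits on nothing -> runs at once and releases m18 and m12
  run W1 (all its waits — m12, m0, m4 and m3 — are resolved); releases m16


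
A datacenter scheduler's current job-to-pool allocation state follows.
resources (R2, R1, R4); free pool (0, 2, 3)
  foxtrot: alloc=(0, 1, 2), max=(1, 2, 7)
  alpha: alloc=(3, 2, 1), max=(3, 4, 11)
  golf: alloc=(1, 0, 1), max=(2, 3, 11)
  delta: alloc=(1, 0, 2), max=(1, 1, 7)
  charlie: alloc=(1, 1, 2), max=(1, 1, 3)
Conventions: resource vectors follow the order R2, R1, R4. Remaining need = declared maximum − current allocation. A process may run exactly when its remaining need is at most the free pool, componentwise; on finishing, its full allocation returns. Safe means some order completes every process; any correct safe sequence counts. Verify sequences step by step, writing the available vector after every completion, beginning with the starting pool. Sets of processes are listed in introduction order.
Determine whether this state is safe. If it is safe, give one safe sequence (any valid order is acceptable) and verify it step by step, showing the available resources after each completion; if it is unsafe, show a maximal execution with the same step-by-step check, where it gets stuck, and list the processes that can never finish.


UNSAFE — no complete ordering exists.
Key observation: the wall is R4: completing charlie, delta, foxtrot brings the pool only to (2, 4, 9), and all the rest need more.
Going as far as possible: charlie, delta, foxtrot; after that, nothing fits. Verifying each step:
  pool = (0, 2, 3)
  run charlie (needs (0, 0, 1), free (0, 2, 3)); after release of (1, 1, 2) the pool is (1, 3, 5)
  run delta (needs (0, 1, 5), free (1, 3, 5)); after release of (1, 0, 2) the pool is (2, 3, 7)
  run foxtrot (needs (1, 1, 5), free (2, 3, 7)); after release of (0, 1, 2) the pool is (2, 4, 9)
  alpha still needs (0, 2, 10) but only (2, 4, 9) is free — short on R4
  golf still needs (1, 3, 10) but only (2, 4, 9) is free — short on R4
Permanently blocked: alpha and golf.


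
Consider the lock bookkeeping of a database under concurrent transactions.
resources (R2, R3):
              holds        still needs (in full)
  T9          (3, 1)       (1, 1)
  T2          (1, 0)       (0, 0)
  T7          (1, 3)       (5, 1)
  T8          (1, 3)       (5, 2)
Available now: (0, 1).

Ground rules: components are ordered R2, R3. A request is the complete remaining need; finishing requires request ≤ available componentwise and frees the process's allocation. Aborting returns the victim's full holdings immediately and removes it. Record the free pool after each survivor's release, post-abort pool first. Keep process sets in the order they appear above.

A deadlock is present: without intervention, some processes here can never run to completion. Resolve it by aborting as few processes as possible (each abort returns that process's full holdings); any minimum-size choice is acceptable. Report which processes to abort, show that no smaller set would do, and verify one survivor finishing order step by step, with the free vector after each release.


The answer: abort T7.
Key observation: aborting T7 returns (1, 3), and T8 — hopeless before — runs at step 3 with the returned capacity in the pool.
No smaller set exists: with zero aborts the deadlock remains.
The survivors complete as T2, T9, T8. Check, step by step (starting from the post-abort pool):
  pool = (1, 4)
  run T2 (needs (0, 0), free (1, 4)); after release of (1, 0) the pool is (2, 4)
  run T9 (needs (1, 1), free (2, 4)); after release of (3, 1) the pool is (5, 5)
  run T8 (needs (5, 2), free (5, 5)); after release of (1, 3) the pool is (6, 8)


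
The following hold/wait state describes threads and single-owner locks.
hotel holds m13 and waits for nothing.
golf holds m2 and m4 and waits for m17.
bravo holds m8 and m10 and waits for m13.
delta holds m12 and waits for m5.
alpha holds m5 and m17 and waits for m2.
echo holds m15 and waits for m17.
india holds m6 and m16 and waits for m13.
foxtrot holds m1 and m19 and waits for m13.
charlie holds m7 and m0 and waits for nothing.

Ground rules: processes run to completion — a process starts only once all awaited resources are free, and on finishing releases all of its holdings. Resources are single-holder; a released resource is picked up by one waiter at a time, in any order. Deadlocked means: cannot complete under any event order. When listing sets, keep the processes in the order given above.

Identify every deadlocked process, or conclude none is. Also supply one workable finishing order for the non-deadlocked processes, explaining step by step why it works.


Deadlocked set: golf, delta, alpha and echo.
Key observation: the cycle golf -> alpha -> golf can never break — each member waits on the next; delta and echo wait into the deadlock from upstream.
The rest can finish in the order hotel, india, bravo, foxtrot, charlie.
Verifying each step:
  run hotel (it waits on nothing); releases m13
  run india (all its waits — m13 — are resolved); releases m6 and m16
  run bravo (all its waits — m13 — are resolved); releases m8 and m10
  run foxtrot (all its waits — m13 — are resolved); releases m1 and m19
  run charlie (it waits on nothing); releases m7 and m0


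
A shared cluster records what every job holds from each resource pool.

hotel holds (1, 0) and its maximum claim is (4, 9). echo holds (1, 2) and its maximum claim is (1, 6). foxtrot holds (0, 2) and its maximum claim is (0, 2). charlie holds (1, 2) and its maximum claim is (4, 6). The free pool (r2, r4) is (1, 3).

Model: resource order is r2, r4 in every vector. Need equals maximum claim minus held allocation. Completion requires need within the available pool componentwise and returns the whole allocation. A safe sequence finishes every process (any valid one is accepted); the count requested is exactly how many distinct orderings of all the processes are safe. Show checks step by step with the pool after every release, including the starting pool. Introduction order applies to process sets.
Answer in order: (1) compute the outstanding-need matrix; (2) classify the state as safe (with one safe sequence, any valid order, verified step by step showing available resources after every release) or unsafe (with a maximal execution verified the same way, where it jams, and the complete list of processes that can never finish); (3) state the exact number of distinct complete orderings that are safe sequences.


(1) Need matrix, components ordered r2, r4:
  hotel: (3, 9)
  echo: (0, 4)
  foxtrot: (0, 0)
  charlie: (3, 4)
(2) The state is UNSAFE.
Key observation: once foxtrot, echo finish, the pool peaks at (2, 7) — and every remaining process still needs more r2 than that.
The run foxtrot, echo cannot be extended any further. Verifying each step:
  pool = (1, 3)
  foxtrot: need (0, 0) fits (1, 3); releases (0, 2), pool now (1, 5)
  echo: need (0, 4) fits (1, 5); releases (1, 2), pool now (2, 7)
  hotel cannot run: need (3, 9) vs free (2, 7) (insufficient r2 and r4)
  charlie cannot run: need (3, 4) vs free (2, 7) (insufficient r2)
Permanently blocked: hotel and charlie.
(3) The exact count: 0 of the possible complete orderings are safe sequences.


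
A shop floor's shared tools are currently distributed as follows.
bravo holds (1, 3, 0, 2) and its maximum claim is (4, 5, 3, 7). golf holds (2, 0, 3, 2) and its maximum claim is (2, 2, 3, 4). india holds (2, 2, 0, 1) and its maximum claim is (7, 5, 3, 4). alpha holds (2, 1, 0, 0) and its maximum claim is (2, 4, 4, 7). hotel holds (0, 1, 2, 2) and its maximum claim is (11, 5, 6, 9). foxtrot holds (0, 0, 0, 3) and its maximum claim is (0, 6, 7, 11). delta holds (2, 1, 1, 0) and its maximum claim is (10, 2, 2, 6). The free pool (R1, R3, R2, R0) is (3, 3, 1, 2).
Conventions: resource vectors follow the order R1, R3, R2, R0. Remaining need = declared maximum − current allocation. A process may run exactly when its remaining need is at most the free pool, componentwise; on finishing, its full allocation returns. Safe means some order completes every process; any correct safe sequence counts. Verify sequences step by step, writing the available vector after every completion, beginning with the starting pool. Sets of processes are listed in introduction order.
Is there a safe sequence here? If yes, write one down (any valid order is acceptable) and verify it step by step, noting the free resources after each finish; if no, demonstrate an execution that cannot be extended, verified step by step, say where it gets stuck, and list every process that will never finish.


SAFE. One safe sequence: golf, india, bravo, delta, alpha, hotel, foxtrot.
Key observation: golf marks the first exact bind of the order: its need (0, 2, 0, 2) fits the free (3, 3, 1, 2) with zero slack on a requested resource.
Check, step by step:
  pool = (3, 3, 1, 2)
  run golf (needs (0, 2, 0, 2), free (3, 3, 1, 2)); after release of (2, 0, 3, 2) the pool is (5, 3, 4, 4)
  run india (needs (5, 3, 3, 3), free (5, 3, 4, 4)); after release of (2, 2, 0, 1) the pool is (7, 5, 4, 5)
  run bravo (needs (3, 2, 3, 5), free (7, 5, 4, 5)); after release of (1, 3, 0, 2) the pool is (8, 8, 4, 7)
  run delta (needs (8, 1, 1, 6), free (8, 8, 4, 7)); after release of (2, 1, 1, 0) the pool is (10, 9, 5, 7)
  run alpha (needs (0, 3, 4, 7), free (10, 9, 5, 7)); after release of (2, 1, 0, 0) the pool is (12, 10, 5, 7)
  run hotel (needs (11, 4, 4, 7), free (12, 10, 5, 7)); after release of (0, 1, 2, 2) the pool is (12, 11, 7, 9)
  run foxtrot (needs (0, 6, 7, 8), free (12, 11, 7, 9)); after release of (0, 0, 0, 3) the pool is (12, 11, 7, 12)


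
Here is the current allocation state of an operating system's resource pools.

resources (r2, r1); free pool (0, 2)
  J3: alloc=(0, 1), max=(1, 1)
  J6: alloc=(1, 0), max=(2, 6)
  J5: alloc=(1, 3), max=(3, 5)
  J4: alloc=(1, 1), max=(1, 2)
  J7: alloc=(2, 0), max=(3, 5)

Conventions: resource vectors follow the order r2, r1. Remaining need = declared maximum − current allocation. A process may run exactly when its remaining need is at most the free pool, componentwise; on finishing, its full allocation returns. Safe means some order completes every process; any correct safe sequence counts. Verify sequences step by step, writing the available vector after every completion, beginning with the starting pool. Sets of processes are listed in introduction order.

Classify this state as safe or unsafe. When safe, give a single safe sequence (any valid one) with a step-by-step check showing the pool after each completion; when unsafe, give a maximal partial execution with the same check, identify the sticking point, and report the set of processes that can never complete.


UNSAFE.
Key observation: after J4, J3 the pool peaks at (1, 4), and each blocked process is short somewhere: J6 on r1; J5 on r2; J7 on r1.
Going as far as possible: J4, J3; after that, nothing fits. Step-by-step check:
  pool = (0, 2)
  J4 needs (0, 1) <= (0, 2) -> finishes; pool += (1, 1) = (1, 3)
  J3 needs (1, 0) <= (1, 3) -> finishes; pool += (0, 1) = (1, 4)
  J6 cannot run: need (1, 6) vs free (1, 4) (insufficient r1)
  J5 cannot run: need (2, 2) vs free (1, 4) (insufficient r2)
  J7 cannot run: need (1, 5) vs free (1, 4) (insufficient r1)
Never able to finish: J6, J5 and J7.


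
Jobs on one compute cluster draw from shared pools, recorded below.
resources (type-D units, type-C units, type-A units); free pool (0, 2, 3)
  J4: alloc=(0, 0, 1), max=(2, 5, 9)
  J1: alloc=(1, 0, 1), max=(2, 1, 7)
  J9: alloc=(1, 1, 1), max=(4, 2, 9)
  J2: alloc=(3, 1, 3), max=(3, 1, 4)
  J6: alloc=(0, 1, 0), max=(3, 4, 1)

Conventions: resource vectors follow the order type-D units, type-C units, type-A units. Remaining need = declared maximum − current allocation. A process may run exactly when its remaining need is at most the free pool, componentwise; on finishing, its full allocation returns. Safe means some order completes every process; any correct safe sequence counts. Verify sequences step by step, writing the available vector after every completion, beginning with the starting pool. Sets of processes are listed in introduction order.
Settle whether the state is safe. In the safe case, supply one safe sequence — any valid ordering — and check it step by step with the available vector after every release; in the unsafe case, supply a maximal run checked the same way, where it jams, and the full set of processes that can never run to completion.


UNSAFE.
Key observation: J2, J6, J1 can finish, but then (4, 4, 7) is all there is, and the blocked group's type-A units demands exceed it.
The run J2, J6, J1 cannot be extended any further. Check, step by step:
  pool = (0, 2, 3)
  J2: need (0, 0, 1) fits (0, 2, 3); releases (3, 1, 3), pool now (3, 3, 6)
  J6: need (3, 3, 1) fits (3, 3, 6); releases (0, 1, 0), pool now (3, 4, 6)
  J1: need (1, 1, 6) fits (3, 4, 6); releases (1, 0, 1), pool now (4, 4, 7)
  blocked: J4 wants (2, 5, 8), pool (4, 4, 7) — not enough type-C units and type-A units
  blocked: J9 wants (3, 1, 8), pool (4, 4, 7) — not enough type-A units
Permanently blocked: J4 and J9.


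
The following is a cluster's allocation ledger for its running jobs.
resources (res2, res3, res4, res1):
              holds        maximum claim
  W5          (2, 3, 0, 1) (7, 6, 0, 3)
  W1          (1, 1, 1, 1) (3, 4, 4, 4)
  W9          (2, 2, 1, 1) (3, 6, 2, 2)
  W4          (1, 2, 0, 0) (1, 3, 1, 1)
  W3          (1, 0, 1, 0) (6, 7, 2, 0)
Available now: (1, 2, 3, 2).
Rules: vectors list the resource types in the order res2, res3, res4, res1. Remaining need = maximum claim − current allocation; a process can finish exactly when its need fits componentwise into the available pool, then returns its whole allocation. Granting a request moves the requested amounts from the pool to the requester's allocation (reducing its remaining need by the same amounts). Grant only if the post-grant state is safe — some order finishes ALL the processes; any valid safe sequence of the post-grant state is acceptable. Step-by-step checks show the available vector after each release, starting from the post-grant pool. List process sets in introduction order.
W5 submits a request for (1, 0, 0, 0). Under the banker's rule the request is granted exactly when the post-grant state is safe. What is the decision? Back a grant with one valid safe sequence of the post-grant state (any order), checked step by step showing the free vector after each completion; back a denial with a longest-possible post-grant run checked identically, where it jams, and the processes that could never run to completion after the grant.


GRANT: granting preserves safety; a valid post-grant sequence is W4, W9, W1, W5, W3.
Key observation: granting shrinks the pool to (0, 2, 3, 2), yet W4 still fits and the chain goes through.
Verifying the post-grant state step by step:
  pool = (0, 2, 3, 2)
  W4: need (0, 1, 1, 1) fits (0, 2, 3, 2); releases (1, 2, 0, 0), pool now (1, 4, 3, 2)
  W9: need (1, 4, 1, 1) fits (1, 4, 3, 2); releases (2, 2, 1, 1), pool now (3, 6, 4, 3)
  W1: need (2, 3, 3, 3) fits (3, 6, 4, 3); releases (1, 1, 1, 1), pool now (4, 7, 5, 4)
  W5: need (4, 3, 0, 2) fits (4, 7, 5, 4); releases (3, 3, 0, 1), pool now (7, 10, 5, 5)
  W3: need (5, 7, 1, 0) fits (7, 10, 5, 5); releases (1, 0, 1, 0), pool now (8, 10, 6, 5)


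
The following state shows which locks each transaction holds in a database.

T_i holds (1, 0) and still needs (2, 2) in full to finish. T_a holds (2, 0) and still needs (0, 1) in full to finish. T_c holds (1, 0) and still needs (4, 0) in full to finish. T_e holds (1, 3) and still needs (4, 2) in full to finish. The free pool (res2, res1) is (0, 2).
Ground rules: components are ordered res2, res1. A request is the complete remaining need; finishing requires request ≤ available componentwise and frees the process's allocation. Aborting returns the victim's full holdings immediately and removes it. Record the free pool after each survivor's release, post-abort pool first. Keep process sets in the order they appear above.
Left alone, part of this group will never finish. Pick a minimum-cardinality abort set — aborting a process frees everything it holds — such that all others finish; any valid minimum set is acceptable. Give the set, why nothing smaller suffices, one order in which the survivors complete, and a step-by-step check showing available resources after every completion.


Abort T_c.
Key observation: T_e could never have finished before the abort; with (1, 0) returned by T_c, it fits at step 3.
No smaller set exists: with zero aborts the deadlock remains.
Survivors finish in the order: T_a, T_i, T_e. Step-by-step check (pool after the aborts first):
  pool = (1, 2)
  run T_a (needs (0, 1), free (1, 2)); after release of (2, 0) the pool is (3, 2)
  run T_i (needs (2, 2), free (3, 2)); after release of (1, 0) the pool is (4, 2)
  run T_e (needs (4, 2), free (4, 2)); after release of (1, 3) the pool is (5, 5)


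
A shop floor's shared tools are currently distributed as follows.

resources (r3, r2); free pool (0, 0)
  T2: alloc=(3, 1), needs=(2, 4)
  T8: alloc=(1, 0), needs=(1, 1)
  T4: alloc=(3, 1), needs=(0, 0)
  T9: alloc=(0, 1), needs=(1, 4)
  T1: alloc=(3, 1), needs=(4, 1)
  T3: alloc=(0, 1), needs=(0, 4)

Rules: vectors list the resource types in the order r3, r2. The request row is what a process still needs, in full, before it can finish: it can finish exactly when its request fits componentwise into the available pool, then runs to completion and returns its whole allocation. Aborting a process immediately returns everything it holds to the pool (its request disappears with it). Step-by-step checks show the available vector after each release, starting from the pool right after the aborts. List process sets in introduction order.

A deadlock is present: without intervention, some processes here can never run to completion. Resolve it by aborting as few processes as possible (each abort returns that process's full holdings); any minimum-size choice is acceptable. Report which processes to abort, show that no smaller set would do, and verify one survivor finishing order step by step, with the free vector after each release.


The answer: abort T2 and T3.
Key observation: the deadlocked T9 becomes finishable only because T2 and T3 released (3, 2); it completes at step 4 below.
No one abort is enough; case by case: T2 alone leaves T9 blocked (short on r2); T8 alone leaves T2 blocked (short on r2); T4 alone leaves T2 blocked (short on r2); T9 alone leaves T2 blocked (short on r2); T1 alone leaves T2 blocked (short on r2); T3 alone leaves T2 blocked (short on r2).
One survivor order: T4, T8, T1, T9. Verifying each step (post-abort pool first):
  pool = (3, 2)
  T4 needs (0, 0) <= (3, 2) -> finishes; pool += (3, 1) = (6, 3)
  T8 needs (1, 1) <= (6, 3) -> finishes; pool += (1, 0) = (7, 3)
  T1 needs (4, 1) <= (7, 3) -> finishes; pool += (3, 1) = (10, 4)
  T9 needs (1, 4) <= (10, 4) -> finishes; pool += (0, 1) = (10, 5)


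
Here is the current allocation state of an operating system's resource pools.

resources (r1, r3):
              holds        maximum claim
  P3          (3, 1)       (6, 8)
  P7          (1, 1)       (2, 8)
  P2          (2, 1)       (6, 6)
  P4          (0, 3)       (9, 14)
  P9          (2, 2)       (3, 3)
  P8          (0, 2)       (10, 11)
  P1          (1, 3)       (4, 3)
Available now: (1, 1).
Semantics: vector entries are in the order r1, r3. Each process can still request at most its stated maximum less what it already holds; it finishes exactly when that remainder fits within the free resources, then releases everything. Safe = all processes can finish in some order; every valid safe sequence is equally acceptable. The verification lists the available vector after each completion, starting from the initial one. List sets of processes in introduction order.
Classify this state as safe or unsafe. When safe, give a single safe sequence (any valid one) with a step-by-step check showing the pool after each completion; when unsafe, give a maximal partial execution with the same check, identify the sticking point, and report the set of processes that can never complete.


SAFE. One safe sequence: P9, P1, P2, P3, P7, P8, P4.
Key observation: the order's first zero-slack moment is P9 ((1, 1) needed, (1, 1) free — a requested resource with nothing to spare).
Verifying each step:
  pool = (1, 1)
  P9 needs (1, 1) <= (1, 1) -> finishes; pool += (2, 2) = (3, 3)
  P1 needs (3, 0) <= (3, 3) -> finishes; pool += (1, 3) = (4, 6)
  P2 needs (4, 5) <= (4, 6) -> finishes; pool += (2, 1) = (6, 7)
  P3 needs (3, 7) <= (6, 7) -> finishes; pool += (3, 1) = (9, 8)
  P7 needs (1, 7) <= (9, 8) -> finishes; pool += (1, 1) = (10, 9)
  P8 needs (10, 9) <= (10, 9) -> finishes; pool += (0, 2) = (10, 11)
  P4 needs (9, 11) <= (10, 11) -> finishes; pool += (0, 3) = (10, 14)


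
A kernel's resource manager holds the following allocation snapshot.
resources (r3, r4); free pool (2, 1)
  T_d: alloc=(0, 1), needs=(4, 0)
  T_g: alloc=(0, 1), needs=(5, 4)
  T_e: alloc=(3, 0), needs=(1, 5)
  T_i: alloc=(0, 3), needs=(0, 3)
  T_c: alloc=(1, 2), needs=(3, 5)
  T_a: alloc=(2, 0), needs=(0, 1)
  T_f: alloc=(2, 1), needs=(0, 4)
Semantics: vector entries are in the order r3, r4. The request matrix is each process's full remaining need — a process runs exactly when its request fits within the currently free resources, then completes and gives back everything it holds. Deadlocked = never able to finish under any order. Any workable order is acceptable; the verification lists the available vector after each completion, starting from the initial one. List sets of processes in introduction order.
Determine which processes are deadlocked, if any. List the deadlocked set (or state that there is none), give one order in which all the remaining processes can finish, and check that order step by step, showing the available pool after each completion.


The deadlocked set is T_g, T_e, T_i, T_c and T_f.
Key observation: no order helps: past T_a, T_d, the free pool tops out at (4, 2), below what each blocked process needs in r4.
A valid finishing order for the others: T_a, T_d. Check, step by step:
  pool = (2, 1)
  run T_a (needs (0, 1), free (2, 1)); after release of (2, 0) the pool is (4, 1)
  run T_d (needs (4, 0), free (4, 1)); after release of (0, 1) the pool is (4, 2)
None of the blocked processes ever fits:
  T_g still needs (5, 4) but only (4, 2) is free — short on r3 and r4
  T_e still needs (1, 5) but only (4, 2) is free — short on r4
  T_i still needs (0, 3) but only (4, 2) is free — short on r4
  T_c still needs (3, 5) but only (4, 2) is free — short on r4
  T_f still needs (0, 4) but only (4, 2) is free — short on r4


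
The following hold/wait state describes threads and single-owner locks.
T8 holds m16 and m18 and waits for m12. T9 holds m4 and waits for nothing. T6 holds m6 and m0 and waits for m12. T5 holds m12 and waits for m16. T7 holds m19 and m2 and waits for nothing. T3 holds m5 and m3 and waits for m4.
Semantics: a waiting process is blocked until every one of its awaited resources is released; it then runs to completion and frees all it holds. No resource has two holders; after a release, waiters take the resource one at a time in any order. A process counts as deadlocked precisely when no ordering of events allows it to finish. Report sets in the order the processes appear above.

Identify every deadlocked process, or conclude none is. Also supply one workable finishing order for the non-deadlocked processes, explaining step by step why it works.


Deadlocked: T8, T6 and T5.
Key observation: the wait chain closes on itself along T8 -> T5 -> T8; T6 waits into the deadlock from upstream.
A valid finishing order for the others: T9, T3, T7.
Step-by-step check:
  run T9 (it waits on nothing); releases m4
  T3: everything it awaited (m4) is free; runs, freeing m5 and m3
  run T7 (it waits on nothing); releases m19 and m2
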